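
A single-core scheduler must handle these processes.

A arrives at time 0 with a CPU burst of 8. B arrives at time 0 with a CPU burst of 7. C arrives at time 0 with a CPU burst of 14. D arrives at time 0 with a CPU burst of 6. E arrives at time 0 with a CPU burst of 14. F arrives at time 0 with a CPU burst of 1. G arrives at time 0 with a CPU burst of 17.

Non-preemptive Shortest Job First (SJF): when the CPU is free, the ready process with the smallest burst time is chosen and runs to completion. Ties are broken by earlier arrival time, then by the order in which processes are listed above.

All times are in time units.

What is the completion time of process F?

Gantt: | F 0-1 | D 1-7 | B 7-14 | A 14-22 | C 22-36 | E 36-50 | G 50-67 |
Completion: A=22  B=14  C=36  D=7  E=50  F=1  G=67
Turnaround (C−A): A=22  B=14  C=36  D=7  E=50  F=1  G=67

1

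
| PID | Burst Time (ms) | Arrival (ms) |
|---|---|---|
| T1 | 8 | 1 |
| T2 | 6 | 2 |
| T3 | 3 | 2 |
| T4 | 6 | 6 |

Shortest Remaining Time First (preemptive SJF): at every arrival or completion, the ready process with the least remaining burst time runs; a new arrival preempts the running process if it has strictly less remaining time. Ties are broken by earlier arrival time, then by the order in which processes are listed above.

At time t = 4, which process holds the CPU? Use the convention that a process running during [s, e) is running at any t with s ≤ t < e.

Schedule: | idle 0-1 | T1 1-2 | T3 2-5 | T2 5-11 | T4 11-17 | T1 17-24 |
Completion: T1=24  T2=11  T3=5  T4=17

T3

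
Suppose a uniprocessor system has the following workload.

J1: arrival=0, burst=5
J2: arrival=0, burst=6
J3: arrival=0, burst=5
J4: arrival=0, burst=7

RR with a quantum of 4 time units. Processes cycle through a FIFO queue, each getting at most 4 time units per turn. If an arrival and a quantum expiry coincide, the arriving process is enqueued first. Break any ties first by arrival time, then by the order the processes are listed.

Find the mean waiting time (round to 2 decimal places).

14.00

Gantt: | J1 0-4 | J2 4-8 | J3 8-12 | J4 12-16 | J1 16-17 | J2 17-19 | J3 19-20 | J4 20-23 |
Completion: J1=17  J2=19  J3=20  J4=23
Waiting times: J1=12, J2=13, J3=15, J4=16
Average waiting = (12+13+15+16) / 4 = 56/4 = 14.00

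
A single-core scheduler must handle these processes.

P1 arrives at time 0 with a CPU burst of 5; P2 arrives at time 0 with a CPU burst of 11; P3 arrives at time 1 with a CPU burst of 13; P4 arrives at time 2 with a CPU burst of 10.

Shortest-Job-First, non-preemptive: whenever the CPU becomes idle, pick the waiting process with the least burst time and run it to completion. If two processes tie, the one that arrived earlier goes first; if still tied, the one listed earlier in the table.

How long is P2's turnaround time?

26

Timeline: | P1 0-5 | P4 5-15 | P2 15-26 | P3 26-39 |
Completion: P1=5  P2=26  P3=39  P4=15
Turnaround(P2) = completion − arrival = 26 − 0 = 26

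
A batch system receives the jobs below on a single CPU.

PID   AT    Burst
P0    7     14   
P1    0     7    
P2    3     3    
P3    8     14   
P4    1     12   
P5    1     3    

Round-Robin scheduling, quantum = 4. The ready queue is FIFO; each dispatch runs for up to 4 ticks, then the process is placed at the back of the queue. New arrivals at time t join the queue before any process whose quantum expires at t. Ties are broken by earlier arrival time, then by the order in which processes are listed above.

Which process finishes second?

Gantt: | P1 0-4 | P4 4-8 | P5 8-11 | P2 11-14 | P1 14-17 | P0 17-21 | P3 21-25 | P4 25-29 | P0 29-33 | P3 33-37 | P4 37-41 | P0 41-45 | P3 45-49 | P0 49-51 | P3 51-53 |
Completion: P0=51  P1=17  P2=14  P3=53  P4=41  P5=11
Turnaround (C−A): P0=44  P1=17  P2=11  P3=45  P4=40  P5=10
Finish order: P5 → P2 → P1 → P4 → P0 → P3

P2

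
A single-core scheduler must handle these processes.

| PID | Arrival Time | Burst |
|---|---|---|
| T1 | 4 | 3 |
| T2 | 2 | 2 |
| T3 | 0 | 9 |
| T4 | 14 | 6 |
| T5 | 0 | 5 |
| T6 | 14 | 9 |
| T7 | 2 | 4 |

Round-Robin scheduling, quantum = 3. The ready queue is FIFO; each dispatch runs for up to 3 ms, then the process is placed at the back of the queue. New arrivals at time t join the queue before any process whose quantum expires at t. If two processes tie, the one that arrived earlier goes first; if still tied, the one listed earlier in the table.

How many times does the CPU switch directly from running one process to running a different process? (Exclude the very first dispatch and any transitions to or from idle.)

Schedule: | T3 0-3 | T5 3-6 | T2 6-8 | T7 8-11 | T3 11-14 | T1 14-17 | T5 17-19 | T7 19-20 | T4 20-23 | T6 23-26 | T3 26-29 | T4 29-32 | T6 32-38 |
Completion: T1=17  T2=8  T3=29  T4=32  T5=19  T6=38  T7=20
Turnaround (C−A): T1=13  T2=6  T3=29  T4=18  T5=19  T6=24  T7=18

12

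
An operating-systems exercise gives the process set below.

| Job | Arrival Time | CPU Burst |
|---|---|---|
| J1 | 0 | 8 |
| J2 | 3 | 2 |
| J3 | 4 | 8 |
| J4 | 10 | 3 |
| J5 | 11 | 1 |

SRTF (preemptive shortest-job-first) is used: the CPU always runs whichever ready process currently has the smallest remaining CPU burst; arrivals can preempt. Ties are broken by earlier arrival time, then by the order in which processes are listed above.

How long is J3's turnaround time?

18

Timeline: | J1 0-3 | J2 3-5 | J1 5-10 | J4 10-11 | J5 11-12 | J4 12-14 | J3 14-22 |
Completion: J1=10  J2=5  J3=22  J4=14  J5=12
Turnaround (C−A): J1=10  J2=2  J3=18  J4=4  J5=1
Turnaround(J3) = completion − arrival = 22 − 4 = 18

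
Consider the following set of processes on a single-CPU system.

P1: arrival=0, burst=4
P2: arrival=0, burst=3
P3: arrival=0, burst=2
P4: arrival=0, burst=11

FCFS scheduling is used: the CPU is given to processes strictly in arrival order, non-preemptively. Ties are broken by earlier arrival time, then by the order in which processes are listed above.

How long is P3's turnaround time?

Timeline: | P1 0-4 | P2 4-7 | P3 7-9 | P4 9-20 |
Completion: P1=4  P2=7  P3=9  P4=20
Turnaround(P3) = completion − arrival = 9 − 0 = 9

9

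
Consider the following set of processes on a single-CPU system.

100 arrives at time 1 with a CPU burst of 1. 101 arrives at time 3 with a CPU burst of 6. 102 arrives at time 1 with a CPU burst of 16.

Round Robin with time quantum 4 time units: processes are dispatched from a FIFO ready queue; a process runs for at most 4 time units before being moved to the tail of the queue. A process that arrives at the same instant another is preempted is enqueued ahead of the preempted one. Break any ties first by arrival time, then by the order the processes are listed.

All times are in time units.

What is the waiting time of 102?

7

Timeline: | idle 0-1 | 100 1-2 | 102 2-6 | 101 6-10 | 102 10-14 | 101 14-16 | 102 16-24 |
Completion: 100=2  101=16  102=24
Turnaround (C−A): 100=1  101=13  102=23
Waiting(102) = turnaround − burst = 23 − 16 = 7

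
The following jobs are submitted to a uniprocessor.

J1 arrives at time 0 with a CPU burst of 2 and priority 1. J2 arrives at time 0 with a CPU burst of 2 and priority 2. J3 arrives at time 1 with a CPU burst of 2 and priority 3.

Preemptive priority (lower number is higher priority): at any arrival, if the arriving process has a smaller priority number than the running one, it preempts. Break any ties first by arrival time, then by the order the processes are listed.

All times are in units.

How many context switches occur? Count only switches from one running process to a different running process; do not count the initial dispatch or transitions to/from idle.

Schedule: | J1 0-2 | J2 2-4 | J3 4-6 |
Completion: J1=2  J2=4  J3=6
Turnaround (C−A): J1=2  J2=4  J3=5

2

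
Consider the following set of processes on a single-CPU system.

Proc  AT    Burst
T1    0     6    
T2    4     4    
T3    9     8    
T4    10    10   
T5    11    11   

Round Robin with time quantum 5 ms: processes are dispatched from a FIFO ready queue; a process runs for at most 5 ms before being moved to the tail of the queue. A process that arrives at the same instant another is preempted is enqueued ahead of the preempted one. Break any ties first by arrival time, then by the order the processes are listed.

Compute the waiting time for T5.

17

Timeline: | T1 0-5 | T2 5-9 | T1 9-10 | T3 10-15 | T4 15-20 | T5 20-25 | T3 25-28 | T4 28-33 | T5 33-39 |
Completion: T1=10  T2=9  T3=28  T4=33  T5=39
Turnaround (C−A): T1=10  T2=5  T3=19  T4=23  T5=28
Waiting(T5) = turnaround − burst = 28 − 11 = 17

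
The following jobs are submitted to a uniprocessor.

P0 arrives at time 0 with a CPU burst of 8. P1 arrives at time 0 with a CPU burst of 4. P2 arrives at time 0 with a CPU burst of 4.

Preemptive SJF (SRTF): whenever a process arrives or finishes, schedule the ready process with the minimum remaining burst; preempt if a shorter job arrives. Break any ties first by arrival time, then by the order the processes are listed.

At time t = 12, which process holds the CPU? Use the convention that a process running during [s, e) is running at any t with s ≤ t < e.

P0

Schedule: | P1 0-4 | P2 4-8 | P0 8-16 |
Completion: P0=16  P1=4  P2=8
Turnaround (C−A): P0=16  P1=4  P2=8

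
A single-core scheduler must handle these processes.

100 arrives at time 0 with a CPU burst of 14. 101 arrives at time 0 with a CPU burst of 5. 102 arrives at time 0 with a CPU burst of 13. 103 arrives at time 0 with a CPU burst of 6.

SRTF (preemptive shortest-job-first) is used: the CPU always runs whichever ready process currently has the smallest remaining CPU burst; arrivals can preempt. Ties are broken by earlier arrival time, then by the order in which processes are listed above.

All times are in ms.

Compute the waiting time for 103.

Timeline: | 101 0-5 | 103 5-11 | 102 11-24 | 100 24-38 |
Completion: 100=38  101=5  102=24  103=11
Waiting(103) = turnaround − burst = 11 − 6 = 5

5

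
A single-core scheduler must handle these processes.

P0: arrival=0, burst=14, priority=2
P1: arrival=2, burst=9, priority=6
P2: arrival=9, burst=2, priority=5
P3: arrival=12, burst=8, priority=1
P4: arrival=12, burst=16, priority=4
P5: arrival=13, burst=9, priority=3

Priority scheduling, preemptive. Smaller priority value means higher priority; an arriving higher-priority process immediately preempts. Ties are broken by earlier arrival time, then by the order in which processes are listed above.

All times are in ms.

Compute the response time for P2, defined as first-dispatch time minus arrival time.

Gantt: | P0 0-12 | P3 12-20 | P0 20-22 | P5 22-31 | P4 31-47 | P2 47-49 | P1 49-58 |
Completion: P0=22  P1=58  P2=49  P3=20  P4=47  P5=31
Turnaround (C−A): P0=22  P1=56  P2=40  P3=8  P4=35  P5=18
Response(P2) = first start − arrival = 47 − 9 = 38

38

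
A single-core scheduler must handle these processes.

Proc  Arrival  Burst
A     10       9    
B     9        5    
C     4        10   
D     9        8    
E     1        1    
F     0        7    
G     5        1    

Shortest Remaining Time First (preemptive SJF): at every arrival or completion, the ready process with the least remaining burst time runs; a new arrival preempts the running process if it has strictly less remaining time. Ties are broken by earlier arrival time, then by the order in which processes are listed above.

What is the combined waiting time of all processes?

46

Schedule: | F 0-1 | E 1-2 | F 2-5 | G 5-6 | F 6-9 | B 9-14 | D 14-22 | A 22-31 | C 31-41 |
Completion: A=31  B=14  C=41  D=22  E=2  F=9  G=6
Waiting = turnaround − burst: A=12, B=0, C=27, D=5, E=0, F=2, G=0
Total waiting = 12 + 0 + 27 + 5 + 0 + 2 + 0 = 46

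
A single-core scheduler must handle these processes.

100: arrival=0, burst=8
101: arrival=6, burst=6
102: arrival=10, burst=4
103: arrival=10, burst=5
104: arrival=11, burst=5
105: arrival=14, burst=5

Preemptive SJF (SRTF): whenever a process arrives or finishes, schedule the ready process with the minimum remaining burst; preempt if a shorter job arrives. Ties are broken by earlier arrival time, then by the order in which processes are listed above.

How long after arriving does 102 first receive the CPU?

Timeline: | 100 0-8 | 101 8-14 | 102 14-18 | 103 18-23 | 104 23-28 | 105 28-33 |
Completion: 100=8  101=14  102=18  103=23  104=28  105=33
Turnaround (C−A): 100=8  101=8  102=8  103=13  104=17  105=19
Response(102) = first start − arrival = 14 − 10 = 4

4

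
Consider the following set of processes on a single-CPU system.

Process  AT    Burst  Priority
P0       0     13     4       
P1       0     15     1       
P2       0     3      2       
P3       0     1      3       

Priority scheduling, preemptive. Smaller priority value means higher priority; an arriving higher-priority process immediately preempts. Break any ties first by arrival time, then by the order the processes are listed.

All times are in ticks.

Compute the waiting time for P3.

18

Timeline: | P1 0-15 | P2 15-18 | P3 18-19 | P0 19-32 |
Completion: P0=32  P1=15  P2=18  P3=19
Waiting(P3) = turnaround − burst = 19 − 1 = 18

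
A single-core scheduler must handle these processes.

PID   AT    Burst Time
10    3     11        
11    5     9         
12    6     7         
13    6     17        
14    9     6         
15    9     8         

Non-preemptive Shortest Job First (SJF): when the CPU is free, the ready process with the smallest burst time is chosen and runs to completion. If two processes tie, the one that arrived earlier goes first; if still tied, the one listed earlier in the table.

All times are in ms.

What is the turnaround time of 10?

11

Schedule: | idle 0-3 | 10 3-14 | 14 14-20 | 12 20-27 | 15 27-35 | 11 35-44 | 13 44-61 |
Completion: 10=14  11=44  12=27  13=61  14=20  15=35
Turnaround(10) = completion − arrival = 14 − 3 = 11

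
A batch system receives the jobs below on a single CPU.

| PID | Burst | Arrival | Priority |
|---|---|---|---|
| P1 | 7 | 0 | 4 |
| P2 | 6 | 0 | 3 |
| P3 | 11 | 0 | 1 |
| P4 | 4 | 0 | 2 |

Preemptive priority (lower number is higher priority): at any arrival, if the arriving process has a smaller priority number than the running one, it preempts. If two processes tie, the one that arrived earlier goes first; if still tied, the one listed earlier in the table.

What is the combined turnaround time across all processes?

Gantt: | P3 0-11 | P4 11-15 | P2 15-21 | P1 21-28 |
Completion: P1=28  P2=21  P3=11  P4=15
Turnaround (C−A): P1=28  P2=21  P3=11  P4=15
Turnaround = completion − arrival: P1=28, P2=21, P3=11, P4=15
Total turnaround = 28 + 21 + 11 + 15 = 75

75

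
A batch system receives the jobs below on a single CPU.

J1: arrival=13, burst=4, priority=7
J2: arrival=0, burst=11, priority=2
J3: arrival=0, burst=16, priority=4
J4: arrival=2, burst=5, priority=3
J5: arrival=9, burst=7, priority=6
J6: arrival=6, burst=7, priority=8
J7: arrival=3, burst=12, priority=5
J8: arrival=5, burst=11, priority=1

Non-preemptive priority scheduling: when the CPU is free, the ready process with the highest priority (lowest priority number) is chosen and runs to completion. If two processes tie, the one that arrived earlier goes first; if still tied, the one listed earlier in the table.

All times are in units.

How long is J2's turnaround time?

11

Schedule: | J2 0-11 | J8 11-22 | J4 22-27 | J3 27-43 | J7 43-55 | J5 55-62 | J1 62-66 | J6 66-73 |
Completion: J1=66  J2=11  J3=43  J4=27  J5=62  J6=73  J7=55  J8=22
Turnaround(J2) = completion − arrival = 11 − 0 = 11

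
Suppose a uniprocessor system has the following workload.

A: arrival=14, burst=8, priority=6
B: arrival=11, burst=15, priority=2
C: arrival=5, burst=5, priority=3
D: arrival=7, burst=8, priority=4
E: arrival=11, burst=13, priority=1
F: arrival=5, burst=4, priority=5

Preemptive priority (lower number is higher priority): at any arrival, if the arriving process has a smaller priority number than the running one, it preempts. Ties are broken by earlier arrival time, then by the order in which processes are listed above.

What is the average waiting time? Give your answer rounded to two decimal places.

Schedule: | idle 0-5 | C 5-10 | D 10-11 | E 11-24 | B 24-39 | D 39-46 | F 46-50 | A 50-58 |
Completion: A=58  B=39  C=10  D=46  E=24  F=50
Turnaround (C−A): A=44  B=28  C=5  D=39  E=13  F=45
Waiting times: A=36, B=13, C=0, D=31, E=0, F=41
Average waiting = (36+13+0+31+0+41) / 6 = 121/6 = 20.17

20.17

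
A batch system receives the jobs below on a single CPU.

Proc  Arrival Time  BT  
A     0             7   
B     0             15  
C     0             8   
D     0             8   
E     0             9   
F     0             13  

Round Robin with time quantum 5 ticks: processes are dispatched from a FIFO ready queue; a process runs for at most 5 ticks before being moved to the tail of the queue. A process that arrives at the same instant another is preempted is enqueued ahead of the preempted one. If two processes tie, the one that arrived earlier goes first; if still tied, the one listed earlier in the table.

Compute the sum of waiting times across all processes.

219

Timeline: | A 0-5 | B 5-10 | C 10-15 | D 15-20 | E 20-25 | F 25-30 | A 30-32 | B 32-37 | C 37-40 | D 40-43 | E 43-47 | F 47-52 | B 52-57 | F 57-60 |
Completion: A=32  B=57  C=40  D=43  E=47  F=60
Turnaround (C−A): A=32  B=57  C=40  D=43  E=47  F=60
Waiting = turnaround − burst: A=25, B=42, C=32, D=35, E=38, F=47
Total waiting = 25 + 42 + 32 + 35 + 38 + 47 = 219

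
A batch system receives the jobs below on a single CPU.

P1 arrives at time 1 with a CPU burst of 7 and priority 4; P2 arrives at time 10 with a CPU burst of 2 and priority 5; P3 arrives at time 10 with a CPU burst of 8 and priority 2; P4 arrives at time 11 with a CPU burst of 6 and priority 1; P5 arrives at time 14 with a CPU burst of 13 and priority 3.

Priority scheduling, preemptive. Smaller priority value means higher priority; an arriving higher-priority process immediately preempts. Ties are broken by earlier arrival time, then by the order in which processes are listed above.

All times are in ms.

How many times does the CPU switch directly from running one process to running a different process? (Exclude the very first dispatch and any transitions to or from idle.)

4

Timeline: | idle 0-1 | P1 1-8 | idle 8-10 | P3 10-11 | P4 11-17 | P3 17-24 | P5 24-37 | P2 37-39 |
Completion: P1=8  P2=39  P3=24  P4=17  P5=37
Turnaround (C−A): P1=7  P2=29  P3=14  P4=6  P5=23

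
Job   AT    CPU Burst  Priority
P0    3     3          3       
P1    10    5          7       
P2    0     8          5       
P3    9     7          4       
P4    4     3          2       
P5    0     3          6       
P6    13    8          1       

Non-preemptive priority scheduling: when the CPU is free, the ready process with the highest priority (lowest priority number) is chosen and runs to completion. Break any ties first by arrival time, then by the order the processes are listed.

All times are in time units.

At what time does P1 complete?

Gantt: | P2 0-8 | P4 8-11 | P0 11-14 | P6 14-22 | P3 22-29 | P5 29-32 | P1 32-37 |
Completion: P0=14  P1=37  P2=8  P3=29  P4=11  P5=32  P6=22
Turnaround (C−A): P0=11  P1=27  P2=8  P3=20  P4=7  P5=32  P6=9

37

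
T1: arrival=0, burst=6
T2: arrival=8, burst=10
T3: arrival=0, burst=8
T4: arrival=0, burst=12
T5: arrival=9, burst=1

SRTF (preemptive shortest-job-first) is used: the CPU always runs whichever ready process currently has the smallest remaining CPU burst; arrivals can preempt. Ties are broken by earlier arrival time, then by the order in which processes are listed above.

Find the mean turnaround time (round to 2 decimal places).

15.20

Timeline: | T1 0-6 | T3 6-9 | T5 9-10 | T3 10-15 | T2 15-25 | T4 25-37 |
Completion: T1=6  T2=25  T3=15  T4=37  T5=10
Turnaround (C−A): T1=6  T2=17  T3=15  T4=37  T5=1
Turnaround times: T1=6, T2=17, T3=15, T4=37, T5=1
Average turnaround = (6+17+15+37+1) / 5 = 76/5 = 15.20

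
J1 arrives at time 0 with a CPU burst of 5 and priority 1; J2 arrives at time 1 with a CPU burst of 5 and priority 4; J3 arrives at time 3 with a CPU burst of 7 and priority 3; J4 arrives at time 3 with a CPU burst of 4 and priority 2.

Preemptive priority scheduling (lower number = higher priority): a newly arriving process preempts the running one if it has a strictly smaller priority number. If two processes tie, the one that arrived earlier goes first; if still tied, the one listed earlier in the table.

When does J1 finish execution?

Timeline: | J1 0-5 | J4 5-9 | J3 9-16 | J2 16-21 |
Completion: J1=5  J2=21  J3=16  J4=9
Turnaround (C−A): J1=5  J2=20  J3=13  J4=6

5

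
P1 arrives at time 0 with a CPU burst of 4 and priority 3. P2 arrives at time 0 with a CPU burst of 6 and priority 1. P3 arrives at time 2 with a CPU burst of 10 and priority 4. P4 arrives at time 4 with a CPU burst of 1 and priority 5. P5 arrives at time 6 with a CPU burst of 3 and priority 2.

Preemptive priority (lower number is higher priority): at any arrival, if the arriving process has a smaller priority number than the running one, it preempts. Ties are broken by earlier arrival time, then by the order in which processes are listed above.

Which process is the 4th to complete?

P3

Timeline: | P2 0-6 | P5 6-9 | P1 9-13 | P3 13-23 | P4 23-24 |
Completion: P1=13  P2=6  P3=23  P4=24  P5=9
Turnaround (C−A): P1=13  P2=6  P3=21  P4=20  P5=3
Finish order: P2 → P5 → P1 → P3 → P4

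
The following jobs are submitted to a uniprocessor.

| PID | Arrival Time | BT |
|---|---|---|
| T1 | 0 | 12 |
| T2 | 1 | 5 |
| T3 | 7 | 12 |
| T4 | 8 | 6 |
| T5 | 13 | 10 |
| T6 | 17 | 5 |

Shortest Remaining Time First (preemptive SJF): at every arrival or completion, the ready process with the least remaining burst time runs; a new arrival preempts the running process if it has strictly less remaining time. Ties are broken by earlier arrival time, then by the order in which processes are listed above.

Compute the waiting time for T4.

0

Timeline: | T1 0-1 | T2 1-6 | T1 6-8 | T4 8-14 | T1 14-17 | T6 17-22 | T1 22-28 | T5 28-38 | T3 38-50 |
Completion: T1=28  T2=6  T3=50  T4=14  T5=38  T6=22
Waiting(T4) = turnaround − burst = 6 − 6 = 0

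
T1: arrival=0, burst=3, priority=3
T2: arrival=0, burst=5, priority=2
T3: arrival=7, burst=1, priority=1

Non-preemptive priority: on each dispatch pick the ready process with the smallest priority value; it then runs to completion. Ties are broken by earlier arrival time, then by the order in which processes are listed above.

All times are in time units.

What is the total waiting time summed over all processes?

Gantt: | T2 0-5 | T1 5-8 | T3 8-9 |
Completion: T1=8  T2=5  T3=9
Waiting = turnaround − burst: T1=5, T2=0, T3=1
Total waiting = 5 + 0 + 1 = 6

6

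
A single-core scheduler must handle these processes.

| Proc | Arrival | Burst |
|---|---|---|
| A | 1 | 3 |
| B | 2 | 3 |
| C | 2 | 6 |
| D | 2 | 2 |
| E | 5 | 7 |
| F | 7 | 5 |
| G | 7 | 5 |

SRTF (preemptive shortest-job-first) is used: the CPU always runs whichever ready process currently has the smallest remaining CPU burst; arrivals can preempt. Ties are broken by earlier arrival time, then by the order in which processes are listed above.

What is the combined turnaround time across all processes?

83

Gantt: | idle 0-1 | A 1-4 | D 4-6 | B 6-9 | F 9-14 | G 14-19 | C 19-25 | E 25-32 |
Completion: A=4  B=9  C=25  D=6  E=32  F=14  G=19
Turnaround (C−A): A=3  B=7  C=23  D=4  E=27  F=7  G=12
Turnaround = completion − arrival: A=3, B=7, C=23, D=4, E=27, F=7, G=12
Total turnaround = 3 + 7 + 23 + 4 + 27 + 7 + 12 = 83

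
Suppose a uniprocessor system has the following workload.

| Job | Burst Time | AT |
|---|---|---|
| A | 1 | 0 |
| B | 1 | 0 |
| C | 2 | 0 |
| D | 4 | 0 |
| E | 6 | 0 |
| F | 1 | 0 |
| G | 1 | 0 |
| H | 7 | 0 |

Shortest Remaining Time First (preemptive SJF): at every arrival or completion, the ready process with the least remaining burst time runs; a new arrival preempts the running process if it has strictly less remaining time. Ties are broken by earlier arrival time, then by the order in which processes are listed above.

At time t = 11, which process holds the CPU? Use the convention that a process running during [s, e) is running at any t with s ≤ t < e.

Gantt: | A 0-1 | B 1-2 | F 2-3 | G 3-4 | C 4-6 | D 6-10 | E 10-16 | H 16-23 |
Completion: A=1  B=2  C=6  D=10  E=16  F=3  G=4  H=23
Turnaround (C−A): A=1  B=2  C=6  D=10  E=16  F=3  G=4  H=23

E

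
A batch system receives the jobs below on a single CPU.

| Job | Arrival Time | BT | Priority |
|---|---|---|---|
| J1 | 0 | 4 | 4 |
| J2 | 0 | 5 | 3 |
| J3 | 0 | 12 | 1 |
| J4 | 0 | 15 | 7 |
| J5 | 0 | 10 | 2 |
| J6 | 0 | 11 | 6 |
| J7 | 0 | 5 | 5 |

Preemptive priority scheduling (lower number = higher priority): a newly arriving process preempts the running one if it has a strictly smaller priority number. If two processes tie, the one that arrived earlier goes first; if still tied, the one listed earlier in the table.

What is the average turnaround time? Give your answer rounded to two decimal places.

Gantt: | J3 0-12 | J5 12-22 | J2 22-27 | J1 27-31 | J7 31-36 | J6 36-47 | J4 47-62 |
Completion: J1=31  J2=27  J3=12  J4=62  J5=22  J6=47  J7=36
Turnaround times: J1=31, J2=27, J3=12, J4=62, J5=22, J6=47, J7=36
Average turnaround = (31+27+12+62+22+47+36) / 7 = 237/7 = 33.86

33.86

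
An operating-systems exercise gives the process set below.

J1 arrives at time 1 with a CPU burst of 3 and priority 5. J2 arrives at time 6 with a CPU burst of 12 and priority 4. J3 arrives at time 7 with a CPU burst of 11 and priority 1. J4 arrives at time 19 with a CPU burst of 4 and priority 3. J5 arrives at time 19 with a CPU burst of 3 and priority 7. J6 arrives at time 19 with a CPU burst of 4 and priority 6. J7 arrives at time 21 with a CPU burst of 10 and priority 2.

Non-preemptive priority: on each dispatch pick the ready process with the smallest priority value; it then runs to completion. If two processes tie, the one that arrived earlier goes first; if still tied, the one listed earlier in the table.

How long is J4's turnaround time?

24

Schedule: | idle 0-1 | J1 1-4 | idle 4-6 | J2 6-18 | J3 18-29 | J7 29-39 | J4 39-43 | J6 43-47 | J5 47-50 |
Completion: J1=4  J2=18  J3=29  J4=43  J5=50  J6=47  J7=39
Turnaround (C−A): J1=3  J2=12  J3=22  J4=24  J5=31  J6=28  J7=18
Turnaround(J4) = completion − arrival = 43 − 19 = 24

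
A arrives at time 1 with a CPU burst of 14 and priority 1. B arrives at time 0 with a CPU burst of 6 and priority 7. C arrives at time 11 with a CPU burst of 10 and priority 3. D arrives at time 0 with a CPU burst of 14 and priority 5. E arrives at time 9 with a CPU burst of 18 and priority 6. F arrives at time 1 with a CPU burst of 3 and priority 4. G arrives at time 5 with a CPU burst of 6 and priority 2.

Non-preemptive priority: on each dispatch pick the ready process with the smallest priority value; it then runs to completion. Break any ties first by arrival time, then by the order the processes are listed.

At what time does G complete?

Gantt: | D 0-14 | A 14-28 | G 28-34 | C 34-44 | F 44-47 | E 47-65 | B 65-71 |
Completion: A=28  B=71  C=44  D=14  E=65  F=47  G=34
Turnaround (C−A): A=27  B=71  C=33  D=14  E=56  F=46  G=29

34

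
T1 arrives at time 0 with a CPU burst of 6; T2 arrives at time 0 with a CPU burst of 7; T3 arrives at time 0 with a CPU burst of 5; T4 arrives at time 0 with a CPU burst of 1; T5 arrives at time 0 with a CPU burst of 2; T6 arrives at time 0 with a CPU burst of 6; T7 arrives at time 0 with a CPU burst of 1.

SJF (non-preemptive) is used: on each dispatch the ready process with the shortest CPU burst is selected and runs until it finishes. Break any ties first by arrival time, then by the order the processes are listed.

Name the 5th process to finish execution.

Gantt: | T4 0-1 | T7 1-2 | T5 2-4 | T3 4-9 | T1 9-15 | T6 15-21 | T2 21-28 |
Completion: T1=15  T2=28  T3=9  T4=1  T5=4  T6=21  T7=2
Turnaround (C−A): T1=15  T2=28  T3=9  T4=1  T5=4  T6=21  T7=2
Finish order: T4 → T7 → T5 → T3 → T1 → T6 → T2

T1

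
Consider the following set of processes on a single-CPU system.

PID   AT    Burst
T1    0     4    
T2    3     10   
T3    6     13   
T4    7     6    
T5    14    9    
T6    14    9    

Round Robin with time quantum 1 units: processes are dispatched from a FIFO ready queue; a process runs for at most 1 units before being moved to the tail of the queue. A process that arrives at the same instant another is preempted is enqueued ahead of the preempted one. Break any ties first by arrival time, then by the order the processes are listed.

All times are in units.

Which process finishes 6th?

T3

Timeline: | T1 0-3 | T2 3-4 | T1 4-5 | T2 5-6 | T3 6-7 | T2 7-8 | T4 8-9 | T3 9-10 | T2 10-11 | T4 11-12 | T3 12-13 | T2 13-14 | T4 14-15 | T3 15-16 | T5 16-17 | T6 17-18 | T2 18-19 | T4 19-20 | T3 20-21 | T5 21-22 | T6 22-23 | T2 23-24 | T4 24-25 | T3 25-26 | T5 26-27 | T6 27-28 | T2 28-29 | T4 29-30 | T3 30-31 | T5 31-32 | T6 32-33 | T2 33-34 | T3 34-35 | T5 35-36 | T6 36-37 | T2 37-38 | T3 38-39 | T5 39-40 | T6 40-41 | T3 41-42 | T5 42-43 | T6 43-44 | T3 44-45 | T5 45-46 | T6 46-47 | T3 47-48 | T5 48-49 | T6 49-50 | T3 50-51 |
Completion: T1=5  T2=38  T3=51  T4=30  T5=49  T6=50
Turnaround (C−A): T1=5  T2=35  T3=45  T4=23  T5=35  T6=36
Finish order: T1 → T4 → T2 → T5 → T6 → T3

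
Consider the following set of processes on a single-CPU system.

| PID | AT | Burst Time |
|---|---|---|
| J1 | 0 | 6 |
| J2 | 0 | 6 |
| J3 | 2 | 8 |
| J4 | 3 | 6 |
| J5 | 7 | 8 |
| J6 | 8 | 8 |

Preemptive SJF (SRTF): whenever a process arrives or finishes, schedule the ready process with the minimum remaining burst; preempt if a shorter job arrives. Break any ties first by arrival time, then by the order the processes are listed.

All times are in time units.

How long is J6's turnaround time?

34

Schedule: | J1 0-6 | J2 6-12 | J4 12-18 | J3 18-26 | J5 26-34 | J6 34-42 |
Completion: J1=6  J2=12  J3=26  J4=18  J5=34  J6=42
Turnaround (C−A): J1=6  J2=12  J3=24  J4=15  J5=27  J6=34
Turnaround(J6) = completion − arrival = 42 − 8 = 34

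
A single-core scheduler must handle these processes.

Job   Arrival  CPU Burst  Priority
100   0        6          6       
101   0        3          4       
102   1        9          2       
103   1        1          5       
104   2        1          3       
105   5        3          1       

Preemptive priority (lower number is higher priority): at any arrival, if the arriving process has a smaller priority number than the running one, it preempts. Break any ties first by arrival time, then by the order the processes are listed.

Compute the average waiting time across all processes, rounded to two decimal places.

9.83

Gantt: | 101 0-1 | 102 1-5 | 105 5-8 | 102 8-13 | 104 13-14 | 101 14-16 | 103 16-17 | 100 17-23 |
Completion: 100=23  101=16  102=13  103=17  104=14  105=8
Turnaround (C−A): 100=23  101=16  102=12  103=16  104=12  105=3
Waiting times: 100=17, 101=13, 102=3, 103=15, 104=11, 105=0
Average waiting = (17+13+3+15+11+0) / 6 = 59/6 = 9.83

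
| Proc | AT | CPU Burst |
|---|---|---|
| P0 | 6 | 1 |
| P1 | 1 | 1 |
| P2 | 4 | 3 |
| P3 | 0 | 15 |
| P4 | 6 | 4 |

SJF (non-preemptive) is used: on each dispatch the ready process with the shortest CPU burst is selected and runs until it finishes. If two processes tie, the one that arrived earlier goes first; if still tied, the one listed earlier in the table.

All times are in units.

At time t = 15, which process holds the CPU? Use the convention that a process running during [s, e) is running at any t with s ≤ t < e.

P1

Schedule: | P3 0-15 | P1 15-16 | P0 16-17 | P2 17-20 | P4 20-24 |
Completion: P0=17  P1=16  P2=20  P3=15  P4=24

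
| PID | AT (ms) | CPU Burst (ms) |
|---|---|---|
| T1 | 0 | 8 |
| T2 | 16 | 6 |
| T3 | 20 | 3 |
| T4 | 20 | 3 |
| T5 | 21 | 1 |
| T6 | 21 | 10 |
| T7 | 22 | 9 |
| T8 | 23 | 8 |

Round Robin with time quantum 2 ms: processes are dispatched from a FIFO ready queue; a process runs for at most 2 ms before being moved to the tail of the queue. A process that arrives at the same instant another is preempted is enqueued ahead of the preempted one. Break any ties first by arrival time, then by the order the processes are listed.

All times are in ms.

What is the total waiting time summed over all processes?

Schedule: | T1 0-8 | idle 8-16 | T2 16-20 | T3 20-22 | T4 22-24 | T2 24-26 | T5 26-27 | T6 27-29 | T7 29-31 | T3 31-32 | T8 32-34 | T4 34-35 | T6 35-37 | T7 37-39 | T8 39-41 | T6 41-43 | T7 43-45 | T8 45-47 | T6 47-49 | T7 49-51 | T8 51-53 | T6 53-55 | T7 55-56 |
Completion: T1=8  T2=26  T3=32  T4=35  T5=27  T6=55  T7=56  T8=53
Turnaround (C−A): T1=8  T2=10  T3=12  T4=15  T5=6  T6=34  T7=34  T8=30
Waiting = turnaround − burst: T1=0, T2=4, T3=9, T4=12, T5=5, T6=24, T7=25, T8=22
Total waiting = 0 + 4 + 9 + 12 + 5 + 24 + 25 + 22 = 101

101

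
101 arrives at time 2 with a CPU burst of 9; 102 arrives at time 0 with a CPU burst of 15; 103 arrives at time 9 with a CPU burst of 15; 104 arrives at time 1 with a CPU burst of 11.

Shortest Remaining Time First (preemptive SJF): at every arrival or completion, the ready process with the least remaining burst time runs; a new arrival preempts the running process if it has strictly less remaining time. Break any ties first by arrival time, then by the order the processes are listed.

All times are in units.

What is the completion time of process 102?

35

Gantt: | 102 0-1 | 104 1-2 | 101 2-11 | 104 11-21 | 102 21-35 | 103 35-50 |
Completion: 101=11  102=35  103=50  104=21
Turnaround (C−A): 101=9  102=35  103=41  104=20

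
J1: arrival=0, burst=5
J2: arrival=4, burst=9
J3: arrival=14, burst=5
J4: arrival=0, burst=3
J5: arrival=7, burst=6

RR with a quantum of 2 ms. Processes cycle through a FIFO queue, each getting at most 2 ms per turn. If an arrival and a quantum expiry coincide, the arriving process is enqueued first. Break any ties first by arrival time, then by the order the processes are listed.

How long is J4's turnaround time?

Schedule: | J1 0-2 | J4 2-4 | J1 4-6 | J2 6-8 | J4 8-9 | J1 9-10 | J5 10-12 | J2 12-14 | J5 14-16 | J3 16-18 | J2 18-20 | J5 20-22 | J3 22-24 | J2 24-26 | J3 26-27 | J2 27-28 |
Completion: J1=10  J2=28  J3=27  J4=9  J5=22
Turnaround (C−A): J1=10  J2=24  J3=13  J4=9  J5=15
Turnaround(J4) = completion − arrival = 9 − 0 = 9

9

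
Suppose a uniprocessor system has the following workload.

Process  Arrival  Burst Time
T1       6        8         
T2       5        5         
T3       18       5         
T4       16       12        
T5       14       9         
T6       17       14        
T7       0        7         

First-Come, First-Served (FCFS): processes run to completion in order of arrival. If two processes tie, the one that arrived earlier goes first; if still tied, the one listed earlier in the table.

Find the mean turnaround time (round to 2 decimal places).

Schedule: | T7 0-7 | T2 7-12 | T1 12-20 | T5 20-29 | T4 29-41 | T6 41-55 | T3 55-60 |
Completion: T1=20  T2=12  T3=60  T4=41  T5=29  T6=55  T7=7
Turnaround (C−A): T1=14  T2=7  T3=42  T4=25  T5=15  T6=38  T7=7
Turnaround times: T1=14, T2=7, T3=42, T4=25, T5=15, T6=38, T7=7
Average turnaround = (14+7+42+25+15+38+7) / 7 = 148/7 = 21.14

21.14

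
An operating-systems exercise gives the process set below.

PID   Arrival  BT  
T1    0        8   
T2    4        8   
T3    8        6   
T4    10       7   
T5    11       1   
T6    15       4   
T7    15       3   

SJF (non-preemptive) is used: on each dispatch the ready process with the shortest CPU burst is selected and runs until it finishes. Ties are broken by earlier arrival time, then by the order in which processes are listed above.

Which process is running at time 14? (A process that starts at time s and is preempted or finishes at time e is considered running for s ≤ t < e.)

Gantt: | T1 0-8 | T3 8-14 | T5 14-15 | T7 15-18 | T6 18-22 | T4 22-29 | T2 29-37 |
Completion: T1=8  T2=37  T3=14  T4=29  T5=15  T6=22  T7=18
Turnaround (C−A): T1=8  T2=33  T3=6  T4=19  T5=4  T6=7  T7=3

T5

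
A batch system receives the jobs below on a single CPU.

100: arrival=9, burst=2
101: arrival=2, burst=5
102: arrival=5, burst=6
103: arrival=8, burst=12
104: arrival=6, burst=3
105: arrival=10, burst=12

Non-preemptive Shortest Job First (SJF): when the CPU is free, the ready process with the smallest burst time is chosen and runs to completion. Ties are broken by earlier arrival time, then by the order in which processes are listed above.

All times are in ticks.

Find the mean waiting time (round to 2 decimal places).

Schedule: | idle 0-2 | 101 2-7 | 104 7-10 | 100 10-12 | 102 12-18 | 103 18-30 | 105 30-42 |
Completion: 100=12  101=7  102=18  103=30  104=10  105=42
Turnaround (C−A): 100=3  101=5  102=13  103=22  104=4  105=32
Waiting times: 100=1, 101=0, 102=7, 103=10, 104=1, 105=20
Average waiting = (1+0+7+10+1+20) / 6 = 39/6 = 6.50

6.50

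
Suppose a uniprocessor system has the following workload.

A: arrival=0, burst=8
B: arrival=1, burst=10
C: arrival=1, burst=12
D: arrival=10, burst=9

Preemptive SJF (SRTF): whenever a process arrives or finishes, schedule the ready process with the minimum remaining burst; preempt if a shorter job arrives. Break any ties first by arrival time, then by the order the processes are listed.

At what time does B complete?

18

Schedule: | A 0-8 | B 8-18 | D 18-27 | C 27-39 |
Completion: A=8  B=18  C=39  D=27
Turnaround (C−A): A=8  B=17  C=38  D=17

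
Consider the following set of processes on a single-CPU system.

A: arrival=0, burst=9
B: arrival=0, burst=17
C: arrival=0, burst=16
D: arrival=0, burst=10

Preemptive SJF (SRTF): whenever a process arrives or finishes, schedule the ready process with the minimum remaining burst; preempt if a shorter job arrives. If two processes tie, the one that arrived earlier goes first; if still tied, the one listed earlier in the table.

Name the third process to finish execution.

C

Schedule: | A 0-9 | D 9-19 | C 19-35 | B 35-52 |
Completion: A=9  B=52  C=35  D=19
Finish order: A → D → C → B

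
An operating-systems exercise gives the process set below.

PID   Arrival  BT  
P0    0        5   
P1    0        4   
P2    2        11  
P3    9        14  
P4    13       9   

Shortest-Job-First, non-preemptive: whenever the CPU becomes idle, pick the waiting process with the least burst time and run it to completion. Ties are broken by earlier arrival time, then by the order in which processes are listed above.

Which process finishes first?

Timeline: | P1 0-4 | P0 4-9 | P2 9-20 | P4 20-29 | P3 29-43 |
Completion: P0=9  P1=4  P2=20  P3=43  P4=29
Turnaround (C−A): P0=9  P1=4  P2=18  P3=34  P4=16
Finish order: P1 → P0 → P2 → P4 → P3

P1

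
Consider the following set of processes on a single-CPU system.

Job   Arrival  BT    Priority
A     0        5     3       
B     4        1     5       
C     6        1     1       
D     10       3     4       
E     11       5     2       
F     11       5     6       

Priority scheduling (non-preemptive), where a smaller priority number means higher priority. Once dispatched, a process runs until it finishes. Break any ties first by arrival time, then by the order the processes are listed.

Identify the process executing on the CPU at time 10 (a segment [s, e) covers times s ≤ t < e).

Gantt: | A 0-5 | B 5-6 | C 6-7 | idle 7-10 | D 10-13 | E 13-18 | F 18-23 |
Completion: A=5  B=6  C=7  D=13  E=18  F=23
Turnaround (C−A): A=5  B=2  C=1  D=3  E=7  F=12

D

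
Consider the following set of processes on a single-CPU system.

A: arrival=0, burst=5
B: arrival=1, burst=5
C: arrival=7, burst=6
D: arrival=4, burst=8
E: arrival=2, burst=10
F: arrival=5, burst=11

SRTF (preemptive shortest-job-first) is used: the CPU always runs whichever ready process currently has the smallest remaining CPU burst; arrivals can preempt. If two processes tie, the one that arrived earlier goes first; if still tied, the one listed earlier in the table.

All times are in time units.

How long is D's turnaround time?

20

Gantt: | A 0-5 | B 5-10 | C 10-16 | D 16-24 | E 24-34 | F 34-45 |
Completion: A=5  B=10  C=16  D=24  E=34  F=45
Turnaround(D) = completion − arrival = 24 − 4 = 20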